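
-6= -6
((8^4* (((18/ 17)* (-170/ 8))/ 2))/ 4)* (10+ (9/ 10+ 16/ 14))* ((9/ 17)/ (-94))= 4370112/ 5593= 781.35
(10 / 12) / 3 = 5 / 18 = 0.28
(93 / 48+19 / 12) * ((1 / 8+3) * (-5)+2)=-18421 / 384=-47.97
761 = 761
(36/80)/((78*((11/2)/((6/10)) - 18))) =-9/13780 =-0.00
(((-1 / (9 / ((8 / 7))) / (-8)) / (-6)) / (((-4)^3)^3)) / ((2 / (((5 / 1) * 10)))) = 25 / 99090432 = 0.00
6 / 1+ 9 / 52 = 321 / 52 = 6.17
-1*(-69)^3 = 328509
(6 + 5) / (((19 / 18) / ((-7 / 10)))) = -693 / 95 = -7.29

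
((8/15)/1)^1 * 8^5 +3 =262189/15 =17479.27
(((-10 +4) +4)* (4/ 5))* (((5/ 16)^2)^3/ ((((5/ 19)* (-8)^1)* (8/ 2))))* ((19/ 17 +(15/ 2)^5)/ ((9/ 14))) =1073142336875/ 164282499072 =6.53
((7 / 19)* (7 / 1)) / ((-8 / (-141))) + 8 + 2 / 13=105929 / 1976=53.61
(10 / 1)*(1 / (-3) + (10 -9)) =20 / 3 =6.67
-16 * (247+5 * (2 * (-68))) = 6928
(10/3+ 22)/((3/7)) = 59.11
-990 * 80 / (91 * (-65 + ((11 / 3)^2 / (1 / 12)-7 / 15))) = -594000 / 65429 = -9.08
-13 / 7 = -1.86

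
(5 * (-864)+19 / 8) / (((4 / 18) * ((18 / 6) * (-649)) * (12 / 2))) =34541 / 20768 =1.66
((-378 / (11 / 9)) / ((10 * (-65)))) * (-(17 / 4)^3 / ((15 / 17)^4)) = -60.26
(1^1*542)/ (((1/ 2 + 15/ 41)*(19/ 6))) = 266664/ 1349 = 197.68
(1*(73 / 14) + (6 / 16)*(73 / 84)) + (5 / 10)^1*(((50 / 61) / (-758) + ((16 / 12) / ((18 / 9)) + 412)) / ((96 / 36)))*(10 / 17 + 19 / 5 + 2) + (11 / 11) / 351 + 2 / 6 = 77278058940239 / 154505201760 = 500.16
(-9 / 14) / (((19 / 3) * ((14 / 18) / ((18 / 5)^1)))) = -2187 / 4655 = -0.47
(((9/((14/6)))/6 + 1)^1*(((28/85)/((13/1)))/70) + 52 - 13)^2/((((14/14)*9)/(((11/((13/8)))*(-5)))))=-200210004641152/35000681625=-5720.17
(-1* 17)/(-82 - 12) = 17/94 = 0.18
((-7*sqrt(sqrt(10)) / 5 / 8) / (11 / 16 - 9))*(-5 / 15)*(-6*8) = 32*10^(1 / 4) / 95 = 0.60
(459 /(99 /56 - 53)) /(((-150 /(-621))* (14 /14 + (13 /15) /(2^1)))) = -15962184 /616835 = -25.88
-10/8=-5/4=-1.25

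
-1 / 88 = -0.01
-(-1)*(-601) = -601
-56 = -56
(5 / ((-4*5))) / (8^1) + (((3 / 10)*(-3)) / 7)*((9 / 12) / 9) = -47 / 1120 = -0.04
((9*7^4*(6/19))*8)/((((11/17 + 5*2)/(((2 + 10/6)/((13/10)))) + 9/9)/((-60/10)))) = -11637743040/169651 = -68598.14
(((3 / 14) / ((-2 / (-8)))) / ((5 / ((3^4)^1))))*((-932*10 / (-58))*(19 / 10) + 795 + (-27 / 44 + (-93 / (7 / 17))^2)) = 791741937339 / 1094170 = 723600.48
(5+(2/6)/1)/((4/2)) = 2.67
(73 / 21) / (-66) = -0.05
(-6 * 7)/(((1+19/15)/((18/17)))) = -5670/289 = -19.62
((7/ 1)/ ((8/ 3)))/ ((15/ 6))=21/ 20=1.05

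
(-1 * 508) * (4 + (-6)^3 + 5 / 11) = 1182116 / 11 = 107465.09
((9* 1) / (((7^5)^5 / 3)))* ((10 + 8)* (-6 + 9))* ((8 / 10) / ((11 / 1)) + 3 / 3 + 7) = 647352 / 73758774081518069544385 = 0.00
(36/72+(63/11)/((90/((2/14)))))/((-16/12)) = -21/55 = -0.38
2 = 2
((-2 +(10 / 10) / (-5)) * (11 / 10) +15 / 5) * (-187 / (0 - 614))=5423 / 30700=0.18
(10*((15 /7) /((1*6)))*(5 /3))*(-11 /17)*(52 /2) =-35750 /357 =-100.14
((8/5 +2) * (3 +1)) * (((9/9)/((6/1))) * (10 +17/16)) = 531/20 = 26.55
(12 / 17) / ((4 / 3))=9 / 17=0.53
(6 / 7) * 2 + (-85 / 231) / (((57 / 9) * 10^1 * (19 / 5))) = 95219 / 55594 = 1.71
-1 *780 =-780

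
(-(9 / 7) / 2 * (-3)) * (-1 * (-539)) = 1039.50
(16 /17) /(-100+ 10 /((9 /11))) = -72 /6715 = -0.01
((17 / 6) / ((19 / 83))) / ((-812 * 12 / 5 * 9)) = -7055 / 9997344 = -0.00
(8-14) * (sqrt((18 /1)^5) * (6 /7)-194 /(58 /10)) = 5820 /29-34992 * sqrt(2) /7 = -6868.76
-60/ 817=-0.07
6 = 6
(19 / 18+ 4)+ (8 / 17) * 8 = 2699 / 306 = 8.82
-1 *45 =-45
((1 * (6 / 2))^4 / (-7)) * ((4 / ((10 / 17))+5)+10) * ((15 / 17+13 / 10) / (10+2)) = -155979 / 3400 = -45.88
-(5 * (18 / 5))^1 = -18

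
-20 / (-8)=5 / 2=2.50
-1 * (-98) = 98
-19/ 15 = -1.27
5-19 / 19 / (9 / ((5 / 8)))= 355 / 72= 4.93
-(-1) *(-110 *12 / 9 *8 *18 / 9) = -7040 / 3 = -2346.67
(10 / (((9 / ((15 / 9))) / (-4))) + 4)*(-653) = 60076 / 27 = 2225.04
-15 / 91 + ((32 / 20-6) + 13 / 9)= -12778 / 4095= -3.12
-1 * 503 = -503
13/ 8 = 1.62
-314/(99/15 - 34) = 1570/137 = 11.46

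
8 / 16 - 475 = -949 / 2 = -474.50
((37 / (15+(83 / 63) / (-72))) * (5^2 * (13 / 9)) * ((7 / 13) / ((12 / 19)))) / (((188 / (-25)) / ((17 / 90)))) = -73199875 / 38327748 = -1.91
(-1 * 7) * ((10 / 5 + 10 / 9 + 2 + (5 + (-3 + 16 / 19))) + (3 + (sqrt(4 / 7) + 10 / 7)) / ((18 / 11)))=-25519 / 342 - 11 * sqrt(7) / 9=-77.85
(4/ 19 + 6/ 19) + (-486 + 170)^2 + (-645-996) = 1866095/ 19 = 98215.53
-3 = -3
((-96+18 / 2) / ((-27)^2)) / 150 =-0.00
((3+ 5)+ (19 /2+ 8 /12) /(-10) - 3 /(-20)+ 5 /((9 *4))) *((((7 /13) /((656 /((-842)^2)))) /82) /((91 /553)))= 128300683357 /409088160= 313.63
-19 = -19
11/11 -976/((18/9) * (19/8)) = -204.47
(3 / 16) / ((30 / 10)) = 1 / 16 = 0.06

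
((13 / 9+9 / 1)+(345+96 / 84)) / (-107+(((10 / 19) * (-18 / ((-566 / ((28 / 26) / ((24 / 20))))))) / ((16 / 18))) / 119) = -106782165620 / 32041737063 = -3.33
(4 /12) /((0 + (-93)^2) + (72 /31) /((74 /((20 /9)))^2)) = 127317 /3303494999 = 0.00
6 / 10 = 3 / 5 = 0.60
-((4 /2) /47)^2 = -4 /2209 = -0.00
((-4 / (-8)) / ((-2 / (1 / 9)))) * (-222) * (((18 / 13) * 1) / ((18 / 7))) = 259 / 78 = 3.32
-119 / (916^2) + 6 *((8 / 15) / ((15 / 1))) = 13415971 / 62929200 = 0.21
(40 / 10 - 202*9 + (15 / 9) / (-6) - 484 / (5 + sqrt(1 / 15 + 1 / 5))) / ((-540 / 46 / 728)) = 7635949906 / 64395 - 1157728*sqrt(15) / 7155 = 117953.18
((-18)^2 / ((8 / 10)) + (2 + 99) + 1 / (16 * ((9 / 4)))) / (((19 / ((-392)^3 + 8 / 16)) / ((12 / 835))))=-23055456.44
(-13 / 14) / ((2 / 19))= -247 / 28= -8.82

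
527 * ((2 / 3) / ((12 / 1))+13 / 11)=129115 / 198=652.10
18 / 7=2.57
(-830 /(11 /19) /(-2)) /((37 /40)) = 315400 /407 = 774.94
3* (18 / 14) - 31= -190 / 7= -27.14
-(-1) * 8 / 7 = 8 / 7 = 1.14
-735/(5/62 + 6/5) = -227850/397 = -573.93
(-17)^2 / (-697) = -17 / 41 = -0.41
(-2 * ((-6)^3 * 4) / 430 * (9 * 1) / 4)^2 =3779136 / 46225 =81.76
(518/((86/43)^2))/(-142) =-259/284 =-0.91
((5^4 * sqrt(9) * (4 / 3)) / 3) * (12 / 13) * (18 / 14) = 90000 / 91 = 989.01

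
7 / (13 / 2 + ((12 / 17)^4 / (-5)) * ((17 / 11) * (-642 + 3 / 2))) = 3783010 / 30075611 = 0.13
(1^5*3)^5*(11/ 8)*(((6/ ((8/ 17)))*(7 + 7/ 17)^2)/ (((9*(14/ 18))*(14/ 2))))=649539/ 136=4776.02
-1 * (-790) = 790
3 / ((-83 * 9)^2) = 1 / 186003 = 0.00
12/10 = 1.20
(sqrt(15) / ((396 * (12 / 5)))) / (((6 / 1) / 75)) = 125 * sqrt(15) / 9504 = 0.05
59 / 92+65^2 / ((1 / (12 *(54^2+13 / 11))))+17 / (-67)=10028287443479 / 67804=147901118.57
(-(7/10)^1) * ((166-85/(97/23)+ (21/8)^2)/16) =-1327459/198656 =-6.68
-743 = -743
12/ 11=1.09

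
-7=-7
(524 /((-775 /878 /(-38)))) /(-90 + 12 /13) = -113637784 /448725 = -253.25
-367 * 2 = -734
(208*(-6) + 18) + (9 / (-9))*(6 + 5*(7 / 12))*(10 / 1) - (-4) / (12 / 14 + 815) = -1319.16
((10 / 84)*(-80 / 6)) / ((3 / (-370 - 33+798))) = -39500 / 189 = -208.99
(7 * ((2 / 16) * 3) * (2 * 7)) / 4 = 147 / 16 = 9.19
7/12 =0.58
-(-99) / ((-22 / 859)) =-7731 / 2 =-3865.50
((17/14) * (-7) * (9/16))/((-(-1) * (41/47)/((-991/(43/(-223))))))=-1589160663/56416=-28168.62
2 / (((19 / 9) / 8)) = 144 / 19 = 7.58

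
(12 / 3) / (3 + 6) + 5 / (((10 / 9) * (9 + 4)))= 185 / 234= 0.79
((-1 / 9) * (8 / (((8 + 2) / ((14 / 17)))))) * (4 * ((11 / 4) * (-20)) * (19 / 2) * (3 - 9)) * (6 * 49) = -4587968 / 17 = -269880.47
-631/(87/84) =-17668/29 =-609.24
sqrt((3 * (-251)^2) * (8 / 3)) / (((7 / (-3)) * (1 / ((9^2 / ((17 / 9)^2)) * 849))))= -8388855234 * sqrt(2) / 2023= -5864376.10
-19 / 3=-6.33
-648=-648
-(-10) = 10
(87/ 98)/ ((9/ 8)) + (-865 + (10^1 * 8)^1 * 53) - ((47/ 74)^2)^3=81484408346775053/ 24138354055872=3375.72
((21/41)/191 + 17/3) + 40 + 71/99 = 35962031/775269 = 46.39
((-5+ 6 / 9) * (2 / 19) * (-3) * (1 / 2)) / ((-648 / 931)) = -0.98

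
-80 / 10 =-8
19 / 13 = 1.46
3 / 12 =1 / 4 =0.25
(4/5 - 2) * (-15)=18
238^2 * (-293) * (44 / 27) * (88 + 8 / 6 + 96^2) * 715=-179948579837199.01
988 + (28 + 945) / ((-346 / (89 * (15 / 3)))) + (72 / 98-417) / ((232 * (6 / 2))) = -519198935 / 1966664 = -264.00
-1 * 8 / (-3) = 8 / 3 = 2.67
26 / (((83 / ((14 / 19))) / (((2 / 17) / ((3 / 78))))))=18928 / 26809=0.71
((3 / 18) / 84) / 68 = 1 / 34272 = 0.00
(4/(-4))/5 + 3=14/5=2.80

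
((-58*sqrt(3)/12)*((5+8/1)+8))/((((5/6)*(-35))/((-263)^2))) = 416918.69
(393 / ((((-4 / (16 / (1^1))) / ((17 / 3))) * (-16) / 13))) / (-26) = -2227 / 8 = -278.38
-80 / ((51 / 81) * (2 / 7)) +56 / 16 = -15001 / 34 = -441.21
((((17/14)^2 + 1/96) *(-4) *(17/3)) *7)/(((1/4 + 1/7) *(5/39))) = -28067/6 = -4677.83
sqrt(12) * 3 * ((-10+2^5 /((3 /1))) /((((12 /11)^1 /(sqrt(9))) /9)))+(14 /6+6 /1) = 25 /3+99 * sqrt(3) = 179.81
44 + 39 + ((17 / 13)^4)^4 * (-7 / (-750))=41762812264782613181617 / 499062456887384880750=83.68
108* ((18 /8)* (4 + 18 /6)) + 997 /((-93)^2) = 14712946 /8649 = 1701.12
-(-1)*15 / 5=3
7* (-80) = -560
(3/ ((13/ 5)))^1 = 15/ 13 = 1.15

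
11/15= 0.73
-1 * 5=-5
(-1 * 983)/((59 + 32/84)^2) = -433503/1555009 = -0.28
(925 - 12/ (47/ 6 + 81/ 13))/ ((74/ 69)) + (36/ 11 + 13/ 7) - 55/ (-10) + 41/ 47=128266710498/ 146891591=873.21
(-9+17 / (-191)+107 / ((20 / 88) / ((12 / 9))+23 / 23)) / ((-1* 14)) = -809824 / 137711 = -5.88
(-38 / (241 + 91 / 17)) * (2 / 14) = -323 / 14658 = -0.02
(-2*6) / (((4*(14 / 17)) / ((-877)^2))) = -39225579 / 14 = -2801827.07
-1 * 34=-34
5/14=0.36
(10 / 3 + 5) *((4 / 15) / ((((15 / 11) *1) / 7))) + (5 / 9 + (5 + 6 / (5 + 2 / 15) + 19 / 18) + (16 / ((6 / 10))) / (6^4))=718799 / 37422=19.21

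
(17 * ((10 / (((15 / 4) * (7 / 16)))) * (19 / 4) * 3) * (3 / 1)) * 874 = 27100992 / 7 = 3871570.29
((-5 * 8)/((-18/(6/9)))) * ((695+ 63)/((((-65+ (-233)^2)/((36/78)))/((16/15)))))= 12128/1189539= 0.01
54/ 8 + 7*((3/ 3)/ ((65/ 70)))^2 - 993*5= -4950.13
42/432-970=-69833/72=-969.90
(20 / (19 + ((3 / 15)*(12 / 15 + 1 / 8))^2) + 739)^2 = 317477808090759481 / 579682754161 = 547675.10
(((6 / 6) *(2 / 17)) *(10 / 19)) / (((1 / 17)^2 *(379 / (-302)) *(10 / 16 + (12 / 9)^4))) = -66536640 / 17664053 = -3.77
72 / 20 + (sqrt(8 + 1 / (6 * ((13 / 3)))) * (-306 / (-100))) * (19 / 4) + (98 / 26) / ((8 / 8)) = 479 / 65 + 2907 * sqrt(5434) / 5200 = 48.58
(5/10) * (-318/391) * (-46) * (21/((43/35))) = 319.74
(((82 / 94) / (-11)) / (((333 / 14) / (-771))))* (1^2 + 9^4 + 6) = 968898224 / 57387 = 16883.58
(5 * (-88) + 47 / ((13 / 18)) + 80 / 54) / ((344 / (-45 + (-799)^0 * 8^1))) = 2424943 / 60372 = 40.17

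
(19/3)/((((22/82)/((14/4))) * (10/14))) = 38171/330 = 115.67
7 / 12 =0.58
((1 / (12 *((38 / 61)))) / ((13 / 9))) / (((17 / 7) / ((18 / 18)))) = 1281 / 33592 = 0.04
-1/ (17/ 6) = -6/ 17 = -0.35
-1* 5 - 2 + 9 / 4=-19 / 4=-4.75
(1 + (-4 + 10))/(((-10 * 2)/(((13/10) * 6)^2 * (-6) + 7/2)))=126539/1000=126.54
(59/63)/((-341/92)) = -5428/21483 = -0.25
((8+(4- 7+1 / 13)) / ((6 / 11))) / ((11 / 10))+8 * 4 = 526 / 13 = 40.46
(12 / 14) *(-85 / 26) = -2.80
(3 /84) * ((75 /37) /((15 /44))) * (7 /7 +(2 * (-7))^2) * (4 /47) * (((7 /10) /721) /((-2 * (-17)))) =2167 /21314923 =0.00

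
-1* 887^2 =-786769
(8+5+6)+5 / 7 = 138 / 7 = 19.71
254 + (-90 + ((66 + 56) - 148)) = 138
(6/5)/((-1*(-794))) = 3/1985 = 0.00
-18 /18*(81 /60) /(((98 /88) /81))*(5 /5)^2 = -24057 /245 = -98.19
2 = 2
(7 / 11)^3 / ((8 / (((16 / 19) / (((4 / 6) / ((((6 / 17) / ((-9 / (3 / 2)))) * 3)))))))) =-3087 / 429913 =-0.01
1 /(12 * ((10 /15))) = 1 /8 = 0.12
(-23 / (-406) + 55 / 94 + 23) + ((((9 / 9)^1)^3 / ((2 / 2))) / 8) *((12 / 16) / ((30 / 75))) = 14579339 / 610624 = 23.88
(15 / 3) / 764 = 5 / 764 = 0.01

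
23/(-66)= -23/66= -0.35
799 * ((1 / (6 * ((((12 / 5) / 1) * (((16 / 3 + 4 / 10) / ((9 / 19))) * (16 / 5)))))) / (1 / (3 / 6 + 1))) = 898875 / 418304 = 2.15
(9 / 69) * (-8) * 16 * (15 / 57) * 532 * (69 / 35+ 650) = -35049984 / 23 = -1523912.35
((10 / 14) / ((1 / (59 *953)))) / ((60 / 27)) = 506043 / 28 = 18072.96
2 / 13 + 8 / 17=138 / 221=0.62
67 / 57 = 1.18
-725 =-725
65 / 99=0.66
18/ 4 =9/ 2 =4.50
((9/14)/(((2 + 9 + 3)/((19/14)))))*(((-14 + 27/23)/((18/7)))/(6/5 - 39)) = 28025/3408048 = 0.01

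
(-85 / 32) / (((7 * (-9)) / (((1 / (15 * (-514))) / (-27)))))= 17 / 83934144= 0.00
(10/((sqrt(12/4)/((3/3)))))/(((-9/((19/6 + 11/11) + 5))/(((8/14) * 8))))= -8800 * sqrt(3)/567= -26.88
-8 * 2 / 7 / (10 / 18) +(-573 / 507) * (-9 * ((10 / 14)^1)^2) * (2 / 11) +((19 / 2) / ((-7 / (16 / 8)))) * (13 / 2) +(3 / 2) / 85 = -32203481 / 1548547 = -20.80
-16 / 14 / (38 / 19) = -4 / 7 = -0.57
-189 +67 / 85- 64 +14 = -20248 / 85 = -238.21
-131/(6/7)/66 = -917/396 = -2.32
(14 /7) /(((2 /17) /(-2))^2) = 578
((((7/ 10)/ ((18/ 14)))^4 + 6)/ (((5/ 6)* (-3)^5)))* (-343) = 137002706743/ 13286025000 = 10.31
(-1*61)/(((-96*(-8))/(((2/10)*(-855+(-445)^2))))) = -1202737/384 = -3132.13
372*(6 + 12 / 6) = 2976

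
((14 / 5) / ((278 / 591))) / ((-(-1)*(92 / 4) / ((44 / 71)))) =182028 / 1134935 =0.16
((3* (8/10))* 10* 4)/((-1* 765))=-32/255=-0.13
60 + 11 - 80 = -9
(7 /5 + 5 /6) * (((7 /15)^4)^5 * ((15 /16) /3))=5346081841940004067 /31922464608764648437500000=0.00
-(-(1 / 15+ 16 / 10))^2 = -25 / 9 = -2.78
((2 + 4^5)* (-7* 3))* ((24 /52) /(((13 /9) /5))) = -5817420 /169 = -34422.60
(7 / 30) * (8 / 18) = 14 / 135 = 0.10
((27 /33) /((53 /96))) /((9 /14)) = 1344 /583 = 2.31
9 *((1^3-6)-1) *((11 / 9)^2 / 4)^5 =-25937424601 / 66119763456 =-0.39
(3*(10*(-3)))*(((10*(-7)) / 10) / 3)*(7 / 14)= 105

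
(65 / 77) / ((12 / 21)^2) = 455 / 176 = 2.59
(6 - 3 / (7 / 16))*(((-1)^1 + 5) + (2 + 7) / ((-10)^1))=-93 / 35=-2.66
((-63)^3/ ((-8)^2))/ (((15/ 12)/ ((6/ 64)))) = -750141/ 2560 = -293.02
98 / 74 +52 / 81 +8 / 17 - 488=-24738955 / 50949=-485.56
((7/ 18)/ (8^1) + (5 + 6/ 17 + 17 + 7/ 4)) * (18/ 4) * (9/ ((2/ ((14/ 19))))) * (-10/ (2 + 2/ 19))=-3724749/ 2176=-1711.74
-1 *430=-430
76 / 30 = 38 / 15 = 2.53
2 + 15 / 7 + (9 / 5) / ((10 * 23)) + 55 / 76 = 1491069 / 305900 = 4.87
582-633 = -51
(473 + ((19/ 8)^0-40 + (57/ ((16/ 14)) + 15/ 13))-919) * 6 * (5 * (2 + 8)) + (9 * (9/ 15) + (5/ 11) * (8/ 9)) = -1675487927/ 12870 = -130185.54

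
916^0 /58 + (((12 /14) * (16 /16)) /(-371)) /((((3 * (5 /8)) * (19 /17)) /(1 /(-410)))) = 0.02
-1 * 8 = -8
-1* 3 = -3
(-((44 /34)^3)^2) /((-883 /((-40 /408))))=-566899520 /1086987144777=-0.00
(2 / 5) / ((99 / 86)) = 172 / 495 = 0.35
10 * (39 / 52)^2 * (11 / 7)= 495 / 56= 8.84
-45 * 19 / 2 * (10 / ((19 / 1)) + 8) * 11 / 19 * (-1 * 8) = 320760 / 19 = 16882.11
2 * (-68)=-136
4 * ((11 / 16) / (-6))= -11 / 24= -0.46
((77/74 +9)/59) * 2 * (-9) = -3.06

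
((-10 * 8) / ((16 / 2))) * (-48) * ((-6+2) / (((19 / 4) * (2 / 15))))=-57600 / 19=-3031.58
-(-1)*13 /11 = 13 /11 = 1.18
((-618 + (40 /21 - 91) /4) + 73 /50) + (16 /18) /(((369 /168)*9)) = -4454837789 /6974100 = -638.77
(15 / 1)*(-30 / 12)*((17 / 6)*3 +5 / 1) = -2025 / 4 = -506.25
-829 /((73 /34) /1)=-28186 /73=-386.11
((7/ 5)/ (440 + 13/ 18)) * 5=126/ 7933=0.02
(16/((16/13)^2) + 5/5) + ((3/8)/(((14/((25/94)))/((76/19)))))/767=46683605/4037488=11.56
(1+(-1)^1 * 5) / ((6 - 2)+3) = -4 / 7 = -0.57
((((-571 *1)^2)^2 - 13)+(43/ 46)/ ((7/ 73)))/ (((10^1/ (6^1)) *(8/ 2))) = 20537688146541/ 1288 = 15945410051.66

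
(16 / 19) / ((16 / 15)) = 15 / 19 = 0.79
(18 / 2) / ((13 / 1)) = 9 / 13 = 0.69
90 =90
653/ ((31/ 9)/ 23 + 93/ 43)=5812353/ 20584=282.37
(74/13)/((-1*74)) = -1/13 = -0.08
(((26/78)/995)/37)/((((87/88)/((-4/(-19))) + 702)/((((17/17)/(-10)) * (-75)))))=176/1831597791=0.00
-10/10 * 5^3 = -125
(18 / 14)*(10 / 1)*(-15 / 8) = -675 / 28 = -24.11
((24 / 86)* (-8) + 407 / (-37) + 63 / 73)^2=1507613584 / 9853321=153.01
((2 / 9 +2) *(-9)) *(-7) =140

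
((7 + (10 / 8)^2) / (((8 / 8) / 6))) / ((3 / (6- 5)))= 137 / 8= 17.12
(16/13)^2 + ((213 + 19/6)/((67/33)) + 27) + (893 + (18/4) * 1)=11690827/11323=1032.48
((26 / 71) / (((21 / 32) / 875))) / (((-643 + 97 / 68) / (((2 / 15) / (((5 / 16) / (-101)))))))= 914268160 / 27877653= 32.80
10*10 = 100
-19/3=-6.33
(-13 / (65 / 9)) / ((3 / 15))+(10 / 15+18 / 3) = -7 / 3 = -2.33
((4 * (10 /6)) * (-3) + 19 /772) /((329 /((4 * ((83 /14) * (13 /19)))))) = -0.99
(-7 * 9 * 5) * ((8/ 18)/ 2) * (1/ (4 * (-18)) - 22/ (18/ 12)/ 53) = 38815/ 1908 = 20.34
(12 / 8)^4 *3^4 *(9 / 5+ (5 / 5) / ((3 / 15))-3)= 124659 / 80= 1558.24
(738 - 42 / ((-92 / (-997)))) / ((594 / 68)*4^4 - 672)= 73729 / 407744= 0.18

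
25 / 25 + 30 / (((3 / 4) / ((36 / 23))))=1463 / 23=63.61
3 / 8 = 0.38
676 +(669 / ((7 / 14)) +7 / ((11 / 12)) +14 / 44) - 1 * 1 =44461 / 22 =2020.95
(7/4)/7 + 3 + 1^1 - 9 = -19/4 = -4.75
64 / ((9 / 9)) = 64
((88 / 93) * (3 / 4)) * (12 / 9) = 88 / 93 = 0.95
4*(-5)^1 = -20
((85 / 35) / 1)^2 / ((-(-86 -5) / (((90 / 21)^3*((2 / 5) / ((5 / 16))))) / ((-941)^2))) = 8844042551040 / 1529437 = 5782547.79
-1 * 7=-7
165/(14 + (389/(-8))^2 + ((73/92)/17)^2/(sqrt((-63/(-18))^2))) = 11300963520/162897652871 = 0.07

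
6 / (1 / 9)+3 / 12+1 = 221 / 4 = 55.25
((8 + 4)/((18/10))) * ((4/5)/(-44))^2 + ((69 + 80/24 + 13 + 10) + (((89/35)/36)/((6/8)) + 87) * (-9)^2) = 30280098/4235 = 7149.96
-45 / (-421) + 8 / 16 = 511 / 842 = 0.61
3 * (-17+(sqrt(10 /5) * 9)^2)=435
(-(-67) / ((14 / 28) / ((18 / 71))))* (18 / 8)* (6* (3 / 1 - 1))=65124 / 71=917.24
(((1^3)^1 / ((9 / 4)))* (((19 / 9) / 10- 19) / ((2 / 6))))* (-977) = 3304214 / 135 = 24475.66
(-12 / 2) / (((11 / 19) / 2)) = -228 / 11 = -20.73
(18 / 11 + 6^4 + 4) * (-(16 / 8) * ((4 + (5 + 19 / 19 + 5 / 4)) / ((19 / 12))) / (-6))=644310 / 209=3082.82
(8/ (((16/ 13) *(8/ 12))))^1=39/ 4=9.75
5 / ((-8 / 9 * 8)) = -45 / 64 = -0.70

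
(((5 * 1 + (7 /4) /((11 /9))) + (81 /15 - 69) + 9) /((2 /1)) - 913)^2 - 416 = 169924770889 /193600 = 877710.59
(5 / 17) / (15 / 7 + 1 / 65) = 0.14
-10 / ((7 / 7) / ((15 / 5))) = -30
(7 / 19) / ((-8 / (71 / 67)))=-497 / 10184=-0.05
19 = 19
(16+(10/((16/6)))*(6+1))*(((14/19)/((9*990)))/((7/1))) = 169/338580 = 0.00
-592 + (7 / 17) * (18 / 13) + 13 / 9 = -1173481 / 1989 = -589.99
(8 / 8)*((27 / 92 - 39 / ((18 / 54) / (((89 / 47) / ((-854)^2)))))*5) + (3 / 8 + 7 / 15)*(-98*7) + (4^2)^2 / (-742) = -361184332948081 / 626770523820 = -576.26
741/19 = 39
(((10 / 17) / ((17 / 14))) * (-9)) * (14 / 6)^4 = -336140 / 2601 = -129.23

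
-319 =-319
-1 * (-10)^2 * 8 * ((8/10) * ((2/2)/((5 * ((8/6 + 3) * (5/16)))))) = -6144/65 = -94.52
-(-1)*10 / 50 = 0.20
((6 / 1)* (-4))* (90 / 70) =-216 / 7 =-30.86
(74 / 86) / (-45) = -37 / 1935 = -0.02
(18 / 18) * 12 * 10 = 120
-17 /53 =-0.32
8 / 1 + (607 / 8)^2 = 368961 / 64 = 5765.02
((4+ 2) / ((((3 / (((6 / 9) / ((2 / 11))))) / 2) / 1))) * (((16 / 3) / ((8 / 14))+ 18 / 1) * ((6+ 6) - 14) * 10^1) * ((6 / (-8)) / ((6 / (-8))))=-72160 / 9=-8017.78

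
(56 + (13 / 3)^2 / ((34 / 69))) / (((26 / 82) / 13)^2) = 16135919 / 102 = 158195.28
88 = 88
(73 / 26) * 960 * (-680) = -23827200 / 13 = -1832861.54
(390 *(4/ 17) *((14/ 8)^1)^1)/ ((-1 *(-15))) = 182/ 17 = 10.71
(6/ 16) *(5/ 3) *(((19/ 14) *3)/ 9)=95/ 336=0.28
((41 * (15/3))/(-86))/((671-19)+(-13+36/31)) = -1271/341334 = -0.00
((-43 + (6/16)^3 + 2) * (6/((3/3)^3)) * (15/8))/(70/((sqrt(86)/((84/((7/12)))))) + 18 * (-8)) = -3668875 * sqrt(86)/78872576-4507475/78872576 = -0.49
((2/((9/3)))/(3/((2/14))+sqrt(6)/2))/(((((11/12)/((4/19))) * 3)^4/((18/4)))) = 2752512/559052719973-65536 * sqrt(6)/559052719973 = 0.00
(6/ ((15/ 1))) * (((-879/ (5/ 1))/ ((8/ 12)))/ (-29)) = 2637/ 725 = 3.64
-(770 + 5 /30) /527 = -4621 /3162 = -1.46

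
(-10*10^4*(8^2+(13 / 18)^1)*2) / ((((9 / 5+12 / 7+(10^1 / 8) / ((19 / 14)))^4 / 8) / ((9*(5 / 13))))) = -926265.62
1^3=1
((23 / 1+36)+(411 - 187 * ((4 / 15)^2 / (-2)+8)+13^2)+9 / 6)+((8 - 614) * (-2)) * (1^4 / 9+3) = 1314817 / 450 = 2921.82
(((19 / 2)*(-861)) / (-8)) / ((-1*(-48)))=5453 / 256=21.30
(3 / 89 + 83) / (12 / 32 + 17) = 59120 / 12371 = 4.78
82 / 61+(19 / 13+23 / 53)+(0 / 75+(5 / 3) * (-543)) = -37900081 / 42029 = -901.76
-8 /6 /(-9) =4 /27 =0.15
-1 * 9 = -9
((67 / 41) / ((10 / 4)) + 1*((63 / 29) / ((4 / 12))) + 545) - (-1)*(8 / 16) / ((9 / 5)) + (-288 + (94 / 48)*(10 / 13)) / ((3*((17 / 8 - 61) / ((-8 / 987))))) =357262455653413 / 646704341010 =552.44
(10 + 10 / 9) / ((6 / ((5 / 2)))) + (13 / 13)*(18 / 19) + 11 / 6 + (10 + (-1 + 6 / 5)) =90341 / 5130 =17.61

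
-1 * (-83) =83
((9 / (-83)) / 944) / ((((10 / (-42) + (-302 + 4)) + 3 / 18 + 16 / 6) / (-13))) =-2457 / 486056632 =-0.00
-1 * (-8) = 8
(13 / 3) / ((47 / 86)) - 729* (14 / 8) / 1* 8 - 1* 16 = -1440184 / 141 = -10214.07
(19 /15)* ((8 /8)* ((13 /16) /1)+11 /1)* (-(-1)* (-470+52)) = -250173 /40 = -6254.32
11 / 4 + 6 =35 / 4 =8.75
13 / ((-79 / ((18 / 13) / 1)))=-18 / 79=-0.23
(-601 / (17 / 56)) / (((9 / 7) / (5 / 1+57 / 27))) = -15077888 / 1377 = -10949.81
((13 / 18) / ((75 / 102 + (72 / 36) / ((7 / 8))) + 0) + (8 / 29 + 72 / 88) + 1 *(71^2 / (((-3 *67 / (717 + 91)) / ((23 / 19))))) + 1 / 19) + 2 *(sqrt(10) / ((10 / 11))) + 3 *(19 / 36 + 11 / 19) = -257794347660775 / 10511155908 + 11 *sqrt(10) / 5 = -24518.83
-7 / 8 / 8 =-7 / 64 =-0.11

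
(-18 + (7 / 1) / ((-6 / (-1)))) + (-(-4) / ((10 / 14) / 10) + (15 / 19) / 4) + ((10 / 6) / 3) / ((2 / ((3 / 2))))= 4535 / 114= 39.78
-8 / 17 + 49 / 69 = 281 / 1173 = 0.24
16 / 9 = 1.78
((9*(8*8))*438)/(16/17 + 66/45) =32166720/307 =104777.59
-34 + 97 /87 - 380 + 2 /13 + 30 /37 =-17237633 /41847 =-411.92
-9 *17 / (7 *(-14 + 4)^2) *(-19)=4.15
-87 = -87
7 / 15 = 0.47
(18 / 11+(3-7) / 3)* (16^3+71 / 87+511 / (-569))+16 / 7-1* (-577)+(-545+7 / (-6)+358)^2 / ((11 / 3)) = 524959714141 / 45740772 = 11476.84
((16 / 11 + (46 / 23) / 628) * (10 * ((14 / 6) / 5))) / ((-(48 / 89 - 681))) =3136805 / 313766541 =0.01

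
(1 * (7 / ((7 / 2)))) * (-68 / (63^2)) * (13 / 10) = -884 / 19845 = -0.04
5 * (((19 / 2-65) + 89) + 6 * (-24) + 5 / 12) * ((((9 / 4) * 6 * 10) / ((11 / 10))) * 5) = -7430625 / 22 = -337755.68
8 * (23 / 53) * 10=1840 / 53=34.72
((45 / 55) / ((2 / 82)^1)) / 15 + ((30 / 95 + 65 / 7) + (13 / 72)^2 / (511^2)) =16745439827293 / 1414565570880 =11.84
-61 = -61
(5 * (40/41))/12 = 50/123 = 0.41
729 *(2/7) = 1458/7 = 208.29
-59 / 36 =-1.64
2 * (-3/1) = -6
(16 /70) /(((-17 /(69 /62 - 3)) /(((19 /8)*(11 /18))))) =2717 /73780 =0.04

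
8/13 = 0.62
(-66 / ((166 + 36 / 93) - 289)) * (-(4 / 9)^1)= -2728 / 11403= -0.24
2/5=0.40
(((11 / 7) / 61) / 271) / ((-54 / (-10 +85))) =-275 / 2082906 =-0.00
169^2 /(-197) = -28561 /197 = -144.98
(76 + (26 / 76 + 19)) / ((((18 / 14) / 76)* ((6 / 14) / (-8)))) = -2840432 / 27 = -105201.19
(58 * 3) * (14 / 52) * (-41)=-24969 / 13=-1920.69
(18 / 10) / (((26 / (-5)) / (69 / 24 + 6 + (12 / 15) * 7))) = -5211 / 1040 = -5.01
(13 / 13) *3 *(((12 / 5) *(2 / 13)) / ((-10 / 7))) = -252 / 325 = -0.78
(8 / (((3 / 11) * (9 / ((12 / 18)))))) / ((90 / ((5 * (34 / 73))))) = 2992 / 53217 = 0.06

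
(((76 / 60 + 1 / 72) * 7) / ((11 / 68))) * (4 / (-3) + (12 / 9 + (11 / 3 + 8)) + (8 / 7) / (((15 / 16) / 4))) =1512541 / 1650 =916.69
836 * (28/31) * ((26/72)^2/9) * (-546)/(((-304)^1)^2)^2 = -1184183/1693084778496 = -0.00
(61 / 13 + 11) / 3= 68 / 13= 5.23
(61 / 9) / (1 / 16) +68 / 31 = 30868 / 279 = 110.64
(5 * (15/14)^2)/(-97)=-1125/19012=-0.06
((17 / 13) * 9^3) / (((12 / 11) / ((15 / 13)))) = 681615 / 676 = 1008.31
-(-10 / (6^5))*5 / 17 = 25 / 66096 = 0.00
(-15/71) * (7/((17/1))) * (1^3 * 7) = -735/1207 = -0.61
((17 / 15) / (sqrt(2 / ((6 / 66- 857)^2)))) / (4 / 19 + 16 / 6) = 238.68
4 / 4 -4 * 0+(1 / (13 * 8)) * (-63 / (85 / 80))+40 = 8935 / 221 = 40.43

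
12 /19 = 0.63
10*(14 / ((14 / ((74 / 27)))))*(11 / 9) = 8140 / 243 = 33.50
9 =9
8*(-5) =-40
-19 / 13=-1.46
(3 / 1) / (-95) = -3 / 95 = -0.03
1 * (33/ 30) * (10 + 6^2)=253/ 5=50.60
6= 6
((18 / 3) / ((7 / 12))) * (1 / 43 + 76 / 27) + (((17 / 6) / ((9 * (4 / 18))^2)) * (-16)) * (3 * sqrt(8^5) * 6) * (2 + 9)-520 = -287232 * sqrt(2)-443200 / 903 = -406698.20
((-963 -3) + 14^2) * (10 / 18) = -3850 / 9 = -427.78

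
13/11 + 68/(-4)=-174/11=-15.82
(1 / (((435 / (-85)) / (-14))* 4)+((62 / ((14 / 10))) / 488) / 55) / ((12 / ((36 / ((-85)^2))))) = 1120583 / 3936555700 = 0.00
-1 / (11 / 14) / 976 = -7 / 5368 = -0.00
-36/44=-9/11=-0.82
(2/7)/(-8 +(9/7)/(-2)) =-4/121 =-0.03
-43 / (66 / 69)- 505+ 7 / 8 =-48319 / 88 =-549.08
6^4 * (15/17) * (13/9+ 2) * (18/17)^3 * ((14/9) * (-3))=-1822383360/83521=-21819.46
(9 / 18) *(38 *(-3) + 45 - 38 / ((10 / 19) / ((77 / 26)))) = -36767 / 260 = -141.41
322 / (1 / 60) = 19320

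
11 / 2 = 5.50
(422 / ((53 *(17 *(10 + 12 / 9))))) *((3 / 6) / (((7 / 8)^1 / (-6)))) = -15192 / 107219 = -0.14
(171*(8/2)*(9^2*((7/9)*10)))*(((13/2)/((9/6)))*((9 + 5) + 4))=33611760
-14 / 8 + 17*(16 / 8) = 32.25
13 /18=0.72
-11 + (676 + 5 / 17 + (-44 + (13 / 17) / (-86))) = 908319 / 1462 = 621.29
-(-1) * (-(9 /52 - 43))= 2227 /52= 42.83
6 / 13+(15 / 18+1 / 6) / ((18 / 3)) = 49 / 78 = 0.63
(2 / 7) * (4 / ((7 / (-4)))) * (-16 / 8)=1.31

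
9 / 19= 0.47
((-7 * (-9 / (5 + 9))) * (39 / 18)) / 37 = 39 / 148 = 0.26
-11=-11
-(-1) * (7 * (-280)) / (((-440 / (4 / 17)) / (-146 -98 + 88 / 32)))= -252.86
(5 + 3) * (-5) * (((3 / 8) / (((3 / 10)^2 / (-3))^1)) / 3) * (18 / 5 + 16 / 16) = 2300 / 3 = 766.67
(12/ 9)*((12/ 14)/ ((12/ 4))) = 8/ 21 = 0.38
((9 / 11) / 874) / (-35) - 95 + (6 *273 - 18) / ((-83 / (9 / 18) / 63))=-19824309097 / 27928670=-709.82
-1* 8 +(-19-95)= -122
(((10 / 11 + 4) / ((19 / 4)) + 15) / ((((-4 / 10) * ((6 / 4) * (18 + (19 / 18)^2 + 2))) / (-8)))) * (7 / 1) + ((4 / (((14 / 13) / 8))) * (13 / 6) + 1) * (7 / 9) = 4699097317 / 38603763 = 121.73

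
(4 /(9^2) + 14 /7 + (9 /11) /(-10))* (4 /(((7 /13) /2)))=911612 /31185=29.23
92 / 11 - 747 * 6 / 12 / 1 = -8033 / 22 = -365.14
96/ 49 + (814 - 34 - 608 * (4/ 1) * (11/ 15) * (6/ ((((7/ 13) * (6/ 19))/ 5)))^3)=-10078295537764/ 1029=-9794261941.46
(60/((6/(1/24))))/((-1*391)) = -5/4692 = -0.00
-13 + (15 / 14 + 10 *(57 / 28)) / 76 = -3383 / 266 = -12.72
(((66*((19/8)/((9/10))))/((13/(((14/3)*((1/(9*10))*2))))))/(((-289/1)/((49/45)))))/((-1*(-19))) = -3773/13694265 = -0.00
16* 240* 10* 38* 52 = 75878400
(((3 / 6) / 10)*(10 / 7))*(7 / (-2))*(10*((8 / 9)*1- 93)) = 4145 / 18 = 230.28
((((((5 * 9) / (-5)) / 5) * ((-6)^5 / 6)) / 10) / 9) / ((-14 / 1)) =-324 / 175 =-1.85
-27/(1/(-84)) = 2268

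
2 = 2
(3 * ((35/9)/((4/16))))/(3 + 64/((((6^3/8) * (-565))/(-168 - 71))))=101700/8723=11.66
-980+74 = -906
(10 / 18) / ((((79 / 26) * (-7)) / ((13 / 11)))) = -1690 / 54747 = -0.03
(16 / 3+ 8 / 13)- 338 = -12950 / 39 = -332.05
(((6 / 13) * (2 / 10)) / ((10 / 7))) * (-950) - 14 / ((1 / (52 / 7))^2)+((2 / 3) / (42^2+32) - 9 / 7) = -204762767 / 245154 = -835.24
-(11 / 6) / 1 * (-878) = 4829 / 3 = 1609.67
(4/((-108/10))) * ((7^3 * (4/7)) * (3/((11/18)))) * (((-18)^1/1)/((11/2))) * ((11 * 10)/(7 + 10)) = 1411200/187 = 7546.52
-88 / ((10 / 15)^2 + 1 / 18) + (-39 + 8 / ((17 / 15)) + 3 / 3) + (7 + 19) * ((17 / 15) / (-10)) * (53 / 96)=-25528721 / 122400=-208.57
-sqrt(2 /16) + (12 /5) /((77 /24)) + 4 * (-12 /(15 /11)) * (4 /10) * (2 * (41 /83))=-2103008 /159775- sqrt(2) /4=-13.52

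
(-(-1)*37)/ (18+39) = 37/ 57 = 0.65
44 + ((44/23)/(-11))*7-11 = 731/23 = 31.78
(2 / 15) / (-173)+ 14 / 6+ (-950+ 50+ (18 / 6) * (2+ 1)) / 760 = 457627 / 394440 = 1.16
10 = 10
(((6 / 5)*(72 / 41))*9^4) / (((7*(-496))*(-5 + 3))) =177147 / 88970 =1.99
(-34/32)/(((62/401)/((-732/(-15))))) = -415837/1240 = -335.35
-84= -84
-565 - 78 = -643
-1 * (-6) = 6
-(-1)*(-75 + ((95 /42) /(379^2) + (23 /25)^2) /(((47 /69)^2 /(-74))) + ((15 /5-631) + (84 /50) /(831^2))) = -267777726663520979014 /319545706047763125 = -838.00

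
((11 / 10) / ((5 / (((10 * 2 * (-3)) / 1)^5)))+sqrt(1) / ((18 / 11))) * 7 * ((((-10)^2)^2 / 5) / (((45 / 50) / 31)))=-6682072296130000 / 81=-82494719705308.64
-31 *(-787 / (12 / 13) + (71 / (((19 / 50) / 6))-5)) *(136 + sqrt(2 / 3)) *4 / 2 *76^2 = -38495419072 / 3-283054552 *sqrt(6) / 9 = -12908844048.64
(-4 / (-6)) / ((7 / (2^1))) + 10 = 214 / 21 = 10.19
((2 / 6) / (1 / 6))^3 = 8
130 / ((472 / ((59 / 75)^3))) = 45253 / 337500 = 0.13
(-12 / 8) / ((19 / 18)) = -27 / 19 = -1.42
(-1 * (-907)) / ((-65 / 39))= -2721 / 5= -544.20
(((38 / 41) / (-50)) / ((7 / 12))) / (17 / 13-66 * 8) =2964 / 49127225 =0.00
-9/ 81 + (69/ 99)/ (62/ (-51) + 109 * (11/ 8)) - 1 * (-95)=569802434/ 6004647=94.89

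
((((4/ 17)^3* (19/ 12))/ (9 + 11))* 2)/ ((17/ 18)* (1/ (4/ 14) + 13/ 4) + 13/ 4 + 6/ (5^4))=152000/ 710021847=0.00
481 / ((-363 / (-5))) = 2405 / 363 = 6.63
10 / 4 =2.50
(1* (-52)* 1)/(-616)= 13/154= 0.08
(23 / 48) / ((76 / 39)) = 299 / 1216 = 0.25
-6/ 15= -2/ 5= -0.40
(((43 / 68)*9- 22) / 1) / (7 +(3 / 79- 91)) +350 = 157953011 / 451044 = 350.19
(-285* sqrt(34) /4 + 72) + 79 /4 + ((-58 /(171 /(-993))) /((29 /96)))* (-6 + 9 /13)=-5756135 /988- 285* sqrt(34) /4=-6241.50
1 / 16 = 0.06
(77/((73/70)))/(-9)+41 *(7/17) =96929/11169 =8.68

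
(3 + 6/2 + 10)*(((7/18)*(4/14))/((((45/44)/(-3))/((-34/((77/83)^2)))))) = 14990464/72765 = 206.01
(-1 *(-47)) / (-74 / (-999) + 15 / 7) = 8883 / 419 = 21.20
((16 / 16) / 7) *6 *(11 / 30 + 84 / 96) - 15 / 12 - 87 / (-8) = 2993 / 280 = 10.69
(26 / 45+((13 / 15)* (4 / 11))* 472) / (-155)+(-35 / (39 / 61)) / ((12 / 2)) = -6707581 / 664950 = -10.09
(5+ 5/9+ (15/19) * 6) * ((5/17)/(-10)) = -880/2907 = -0.30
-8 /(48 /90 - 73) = 120 /1087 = 0.11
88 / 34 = 44 / 17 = 2.59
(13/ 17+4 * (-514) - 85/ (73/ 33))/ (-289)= 2598232/ 358649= 7.24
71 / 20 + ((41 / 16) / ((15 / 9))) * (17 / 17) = 407 / 80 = 5.09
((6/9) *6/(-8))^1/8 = -1/16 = -0.06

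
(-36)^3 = -46656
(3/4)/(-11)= -3/44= -0.07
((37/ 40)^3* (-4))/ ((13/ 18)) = -455877/ 104000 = -4.38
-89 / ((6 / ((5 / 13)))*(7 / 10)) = -2225 / 273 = -8.15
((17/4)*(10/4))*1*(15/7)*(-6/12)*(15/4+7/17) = -21225/448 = -47.38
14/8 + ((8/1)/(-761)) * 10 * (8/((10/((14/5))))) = 23051/15220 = 1.51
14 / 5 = 2.80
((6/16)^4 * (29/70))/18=261/573440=0.00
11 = 11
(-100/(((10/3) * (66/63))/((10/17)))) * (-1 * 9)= 28350/187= 151.60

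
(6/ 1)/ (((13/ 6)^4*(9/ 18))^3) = 104485552128/ 23298085122481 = 0.00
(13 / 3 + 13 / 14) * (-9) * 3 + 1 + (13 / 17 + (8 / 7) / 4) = -140.02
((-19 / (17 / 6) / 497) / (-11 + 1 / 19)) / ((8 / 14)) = 0.00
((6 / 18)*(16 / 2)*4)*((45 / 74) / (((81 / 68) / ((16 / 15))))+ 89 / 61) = 3907040 / 182817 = 21.37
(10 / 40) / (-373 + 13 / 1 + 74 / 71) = -71 / 101944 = -0.00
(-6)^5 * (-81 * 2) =1259712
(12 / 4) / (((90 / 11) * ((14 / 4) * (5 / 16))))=176 / 525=0.34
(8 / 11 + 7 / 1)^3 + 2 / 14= 4300206 / 9317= 461.54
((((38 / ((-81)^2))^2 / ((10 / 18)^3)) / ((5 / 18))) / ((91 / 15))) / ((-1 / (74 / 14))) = -106856 / 174139875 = -0.00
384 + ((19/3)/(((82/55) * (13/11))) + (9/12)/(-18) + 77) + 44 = 2168469/4264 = 508.55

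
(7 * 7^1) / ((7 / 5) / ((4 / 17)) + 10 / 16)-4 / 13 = 7.14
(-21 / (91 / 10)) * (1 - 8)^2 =-1470 / 13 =-113.08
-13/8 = -1.62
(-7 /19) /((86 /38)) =-7 /43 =-0.16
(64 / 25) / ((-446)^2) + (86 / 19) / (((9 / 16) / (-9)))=-1710677296 / 23621275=-72.42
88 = 88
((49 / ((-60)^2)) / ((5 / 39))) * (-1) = -637 / 6000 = -0.11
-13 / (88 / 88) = -13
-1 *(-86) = 86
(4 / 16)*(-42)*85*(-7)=12495 / 2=6247.50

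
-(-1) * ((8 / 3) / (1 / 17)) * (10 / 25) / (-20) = -68 / 75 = -0.91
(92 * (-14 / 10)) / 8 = -161 / 10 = -16.10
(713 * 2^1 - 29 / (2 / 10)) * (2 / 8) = 1281 / 4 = 320.25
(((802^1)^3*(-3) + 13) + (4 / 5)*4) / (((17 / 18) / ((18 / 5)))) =-2507029068636 / 425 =-5898891926.20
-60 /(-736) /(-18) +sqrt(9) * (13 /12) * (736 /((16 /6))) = 990283 /1104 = 897.00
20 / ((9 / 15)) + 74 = 322 / 3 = 107.33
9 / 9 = 1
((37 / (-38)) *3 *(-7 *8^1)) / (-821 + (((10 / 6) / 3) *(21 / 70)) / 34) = -634032 / 3182177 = -0.20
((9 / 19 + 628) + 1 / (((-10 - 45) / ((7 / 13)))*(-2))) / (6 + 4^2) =17075763 / 597740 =28.57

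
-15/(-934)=15/934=0.02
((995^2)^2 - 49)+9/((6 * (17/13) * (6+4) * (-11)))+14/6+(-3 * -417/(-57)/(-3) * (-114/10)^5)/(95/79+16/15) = 3696457523866424957599/3771322500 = 980148879833.65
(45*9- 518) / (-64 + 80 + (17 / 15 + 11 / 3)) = -565 / 104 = -5.43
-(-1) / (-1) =-1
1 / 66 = 0.02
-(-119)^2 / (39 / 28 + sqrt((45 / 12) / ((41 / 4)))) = -211338764 / 16867 + 11102224 * sqrt(615) / 50601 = -7088.60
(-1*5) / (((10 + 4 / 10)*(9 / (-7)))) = 175 / 468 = 0.37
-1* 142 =-142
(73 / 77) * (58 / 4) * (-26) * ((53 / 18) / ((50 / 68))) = -24796421 / 17325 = -1431.25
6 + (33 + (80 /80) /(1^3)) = 40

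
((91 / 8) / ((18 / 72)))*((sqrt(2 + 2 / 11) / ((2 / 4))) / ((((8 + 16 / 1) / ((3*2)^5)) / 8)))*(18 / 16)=530712*sqrt(66) / 11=391956.79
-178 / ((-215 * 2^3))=89 / 860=0.10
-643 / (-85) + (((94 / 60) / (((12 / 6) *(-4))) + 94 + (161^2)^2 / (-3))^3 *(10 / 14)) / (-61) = 2640151501891003951757756602754831 / 20069683200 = 131549236506683072693332.60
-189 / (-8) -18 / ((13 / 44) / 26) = -12483 / 8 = -1560.38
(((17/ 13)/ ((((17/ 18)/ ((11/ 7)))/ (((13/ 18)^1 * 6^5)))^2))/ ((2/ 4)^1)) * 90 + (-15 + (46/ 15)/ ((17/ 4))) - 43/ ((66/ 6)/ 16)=2824864846426541/ 137445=20552692687.45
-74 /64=-37 /32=-1.16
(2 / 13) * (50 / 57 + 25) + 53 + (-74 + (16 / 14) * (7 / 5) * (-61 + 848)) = 4602281 / 3705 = 1242.18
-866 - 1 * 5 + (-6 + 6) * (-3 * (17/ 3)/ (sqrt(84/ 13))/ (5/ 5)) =-871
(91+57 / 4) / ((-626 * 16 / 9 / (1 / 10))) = -3789 / 400640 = -0.01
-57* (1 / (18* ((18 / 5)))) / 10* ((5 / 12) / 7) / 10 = -19 / 36288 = -0.00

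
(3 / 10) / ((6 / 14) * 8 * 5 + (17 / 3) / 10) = 63 / 3719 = 0.02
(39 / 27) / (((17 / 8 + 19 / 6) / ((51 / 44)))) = 0.32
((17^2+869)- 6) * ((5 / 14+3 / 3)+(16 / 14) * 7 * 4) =38427.43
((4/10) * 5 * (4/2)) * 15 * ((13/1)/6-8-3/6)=-380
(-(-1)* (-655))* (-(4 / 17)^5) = 670720 / 1419857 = 0.47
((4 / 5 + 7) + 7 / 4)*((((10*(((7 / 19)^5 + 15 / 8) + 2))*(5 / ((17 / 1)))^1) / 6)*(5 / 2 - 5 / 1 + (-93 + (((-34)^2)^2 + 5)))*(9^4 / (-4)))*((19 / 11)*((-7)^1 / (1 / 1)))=3004389368712814973625 / 6238726912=481570905585.56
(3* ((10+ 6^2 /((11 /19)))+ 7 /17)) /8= 40725 /1496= 27.22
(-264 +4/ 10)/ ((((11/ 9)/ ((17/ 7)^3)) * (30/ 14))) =-1441.63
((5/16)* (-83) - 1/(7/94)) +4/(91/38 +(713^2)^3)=-39.37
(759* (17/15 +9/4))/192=51359/3840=13.37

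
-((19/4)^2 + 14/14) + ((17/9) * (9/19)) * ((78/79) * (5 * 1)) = -459797/24016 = -19.15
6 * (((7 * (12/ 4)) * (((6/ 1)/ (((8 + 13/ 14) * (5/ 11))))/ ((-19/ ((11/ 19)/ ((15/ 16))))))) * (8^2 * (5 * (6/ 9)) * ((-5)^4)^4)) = -71148000000000000/ 361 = -197085872576177.29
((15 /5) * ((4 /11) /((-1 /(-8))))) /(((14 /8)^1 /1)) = 384 /77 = 4.99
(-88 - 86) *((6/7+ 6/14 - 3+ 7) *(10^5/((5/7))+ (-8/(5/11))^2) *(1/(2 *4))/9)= -313650776/175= -1792290.15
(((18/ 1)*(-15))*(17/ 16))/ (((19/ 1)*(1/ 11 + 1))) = -8415/ 608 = -13.84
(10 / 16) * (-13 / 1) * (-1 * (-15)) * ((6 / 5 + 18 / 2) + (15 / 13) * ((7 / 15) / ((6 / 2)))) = -1265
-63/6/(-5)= 21/10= 2.10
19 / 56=0.34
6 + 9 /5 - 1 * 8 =-1 /5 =-0.20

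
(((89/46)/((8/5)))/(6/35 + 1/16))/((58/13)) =202475/174754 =1.16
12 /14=6 /7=0.86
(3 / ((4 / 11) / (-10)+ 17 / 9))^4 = 4863017300625 / 707094310321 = 6.88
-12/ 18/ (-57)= 2/ 171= 0.01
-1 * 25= -25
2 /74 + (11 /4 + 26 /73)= 33851 /10804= 3.13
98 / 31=3.16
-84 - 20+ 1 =-103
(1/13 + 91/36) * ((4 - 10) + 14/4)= -6095/936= -6.51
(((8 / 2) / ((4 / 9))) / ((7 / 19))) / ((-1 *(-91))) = 171 / 637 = 0.27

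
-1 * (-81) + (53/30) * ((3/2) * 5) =94.25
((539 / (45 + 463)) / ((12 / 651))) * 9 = 1052667 / 2032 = 518.04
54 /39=18 /13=1.38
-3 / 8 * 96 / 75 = -12 / 25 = -0.48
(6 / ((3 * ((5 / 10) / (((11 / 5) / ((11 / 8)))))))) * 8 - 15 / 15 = 50.20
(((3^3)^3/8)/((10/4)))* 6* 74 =2184813/5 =436962.60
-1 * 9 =-9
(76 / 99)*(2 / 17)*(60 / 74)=1520 / 20757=0.07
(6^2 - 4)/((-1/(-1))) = 32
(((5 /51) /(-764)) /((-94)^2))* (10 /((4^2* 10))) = -5 /5508574464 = -0.00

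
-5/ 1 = -5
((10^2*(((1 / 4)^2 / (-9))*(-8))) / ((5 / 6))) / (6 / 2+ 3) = 1.11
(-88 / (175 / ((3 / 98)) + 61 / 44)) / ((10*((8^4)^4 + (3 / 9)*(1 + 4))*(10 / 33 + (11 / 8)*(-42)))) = 0.00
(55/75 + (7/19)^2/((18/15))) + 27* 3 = 886397/10830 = 81.85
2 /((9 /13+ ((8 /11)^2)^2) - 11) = -190333 /954323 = -0.20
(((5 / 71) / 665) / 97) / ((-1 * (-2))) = 1 / 1831942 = 0.00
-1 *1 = -1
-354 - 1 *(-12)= -342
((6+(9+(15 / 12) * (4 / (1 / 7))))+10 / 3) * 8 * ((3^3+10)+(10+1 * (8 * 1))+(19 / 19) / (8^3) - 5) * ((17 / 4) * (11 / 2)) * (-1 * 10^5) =-49868614583.33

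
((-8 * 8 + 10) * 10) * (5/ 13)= -2700/ 13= -207.69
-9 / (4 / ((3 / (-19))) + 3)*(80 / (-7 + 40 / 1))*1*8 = 5760 / 737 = 7.82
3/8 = 0.38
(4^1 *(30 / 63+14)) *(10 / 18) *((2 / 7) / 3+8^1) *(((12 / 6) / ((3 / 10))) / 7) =20672000 / 83349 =248.02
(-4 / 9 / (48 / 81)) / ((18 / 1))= -1 / 24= -0.04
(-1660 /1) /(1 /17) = -28220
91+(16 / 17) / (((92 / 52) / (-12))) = 33085 / 391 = 84.62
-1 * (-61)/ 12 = 61/ 12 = 5.08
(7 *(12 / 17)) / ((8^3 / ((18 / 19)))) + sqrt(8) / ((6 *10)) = 189 / 20672 + sqrt(2) / 30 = 0.06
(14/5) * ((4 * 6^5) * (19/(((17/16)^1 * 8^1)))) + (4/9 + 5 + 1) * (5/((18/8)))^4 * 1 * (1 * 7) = 982624771072/5019165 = 195774.55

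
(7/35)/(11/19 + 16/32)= 38/205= 0.19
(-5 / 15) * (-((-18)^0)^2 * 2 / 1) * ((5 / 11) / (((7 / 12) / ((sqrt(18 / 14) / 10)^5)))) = 243 * sqrt(7) / 66027500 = 0.00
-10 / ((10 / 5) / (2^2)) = -20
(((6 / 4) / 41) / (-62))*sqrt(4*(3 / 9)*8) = -sqrt(6) / 1271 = -0.00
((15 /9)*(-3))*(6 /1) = -30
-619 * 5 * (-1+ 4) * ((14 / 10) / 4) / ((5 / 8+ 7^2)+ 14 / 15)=-389970 / 6067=-64.28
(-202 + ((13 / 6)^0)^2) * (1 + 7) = -1608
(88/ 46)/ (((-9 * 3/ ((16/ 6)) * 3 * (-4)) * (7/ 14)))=0.03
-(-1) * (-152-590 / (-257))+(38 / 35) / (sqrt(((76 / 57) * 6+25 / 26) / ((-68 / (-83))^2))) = -38474 / 257+2584 * sqrt(6058) / 676865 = -149.41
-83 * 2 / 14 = -83 / 7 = -11.86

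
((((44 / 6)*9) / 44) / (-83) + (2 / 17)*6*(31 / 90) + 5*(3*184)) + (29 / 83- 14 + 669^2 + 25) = 19062577877 / 42330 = 450332.57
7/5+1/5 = 8/5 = 1.60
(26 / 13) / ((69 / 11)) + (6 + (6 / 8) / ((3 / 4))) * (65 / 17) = 31769 / 1173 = 27.08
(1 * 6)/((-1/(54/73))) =-4.44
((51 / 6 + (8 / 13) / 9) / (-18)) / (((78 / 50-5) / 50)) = 1253125 / 181116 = 6.92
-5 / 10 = -1 / 2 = -0.50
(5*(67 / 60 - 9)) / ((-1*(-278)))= -473 / 3336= -0.14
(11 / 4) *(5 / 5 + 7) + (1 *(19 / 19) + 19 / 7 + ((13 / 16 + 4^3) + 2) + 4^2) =12155 / 112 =108.53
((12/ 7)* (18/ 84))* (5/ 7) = 90/ 343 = 0.26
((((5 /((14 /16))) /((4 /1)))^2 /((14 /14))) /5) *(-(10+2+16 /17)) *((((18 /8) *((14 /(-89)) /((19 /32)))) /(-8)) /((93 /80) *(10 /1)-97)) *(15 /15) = 633600 /137439407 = 0.00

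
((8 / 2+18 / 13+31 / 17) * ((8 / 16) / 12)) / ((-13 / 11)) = -5841 / 22984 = -0.25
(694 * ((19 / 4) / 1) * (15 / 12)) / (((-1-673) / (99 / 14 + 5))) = -5571085 / 75488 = -73.80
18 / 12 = 3 / 2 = 1.50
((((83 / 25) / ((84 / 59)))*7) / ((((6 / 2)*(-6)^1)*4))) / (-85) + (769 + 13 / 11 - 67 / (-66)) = 15575147867 / 20196000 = 771.20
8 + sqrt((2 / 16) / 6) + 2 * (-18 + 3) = -22 + sqrt(3) / 12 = -21.86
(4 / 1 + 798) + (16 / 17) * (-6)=13538 / 17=796.35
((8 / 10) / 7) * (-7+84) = 44 / 5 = 8.80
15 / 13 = 1.15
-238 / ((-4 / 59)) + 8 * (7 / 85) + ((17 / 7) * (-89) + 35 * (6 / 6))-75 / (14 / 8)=558817 / 170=3287.16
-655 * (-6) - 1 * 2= 3928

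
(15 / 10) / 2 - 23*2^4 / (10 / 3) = -2193 / 20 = -109.65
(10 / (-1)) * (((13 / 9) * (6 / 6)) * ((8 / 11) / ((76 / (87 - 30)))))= -260 / 33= -7.88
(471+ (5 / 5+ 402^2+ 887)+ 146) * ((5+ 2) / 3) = 1141763 / 3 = 380587.67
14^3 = 2744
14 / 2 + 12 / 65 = 467 / 65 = 7.18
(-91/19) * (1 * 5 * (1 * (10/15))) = -910/57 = -15.96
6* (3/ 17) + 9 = 171/ 17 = 10.06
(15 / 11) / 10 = 3 / 22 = 0.14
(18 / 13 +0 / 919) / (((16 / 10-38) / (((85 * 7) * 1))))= -3825 / 169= -22.63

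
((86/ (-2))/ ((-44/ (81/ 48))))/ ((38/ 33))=3483/ 2432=1.43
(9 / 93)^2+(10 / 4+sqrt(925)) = 4823 / 1922+5 * sqrt(37) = 32.92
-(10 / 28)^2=-25 / 196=-0.13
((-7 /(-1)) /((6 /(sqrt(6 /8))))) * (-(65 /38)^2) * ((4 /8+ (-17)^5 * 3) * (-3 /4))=-251953595075 * sqrt(3) /46208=-9444174.77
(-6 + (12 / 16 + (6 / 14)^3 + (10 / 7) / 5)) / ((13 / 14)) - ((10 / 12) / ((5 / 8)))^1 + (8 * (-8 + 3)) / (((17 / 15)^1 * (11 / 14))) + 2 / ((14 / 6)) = -36205523 / 714714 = -50.66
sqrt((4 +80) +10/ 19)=sqrt(30514)/ 19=9.19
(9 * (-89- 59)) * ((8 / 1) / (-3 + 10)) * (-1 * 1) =1522.29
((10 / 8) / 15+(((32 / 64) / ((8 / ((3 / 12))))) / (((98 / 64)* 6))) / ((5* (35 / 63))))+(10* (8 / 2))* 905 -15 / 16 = 36199.15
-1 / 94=-0.01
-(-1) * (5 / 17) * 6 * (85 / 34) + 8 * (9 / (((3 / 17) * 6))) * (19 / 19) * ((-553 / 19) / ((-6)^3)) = 236767 / 17442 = 13.57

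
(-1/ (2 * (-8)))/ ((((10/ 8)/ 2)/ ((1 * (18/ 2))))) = 0.90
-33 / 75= -11 / 25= -0.44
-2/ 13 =-0.15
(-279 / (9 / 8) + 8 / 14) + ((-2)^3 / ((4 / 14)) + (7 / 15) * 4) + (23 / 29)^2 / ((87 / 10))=-700364486 / 2560845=-273.49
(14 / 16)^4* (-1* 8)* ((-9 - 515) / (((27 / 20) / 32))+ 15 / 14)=1610259805 / 27648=58241.46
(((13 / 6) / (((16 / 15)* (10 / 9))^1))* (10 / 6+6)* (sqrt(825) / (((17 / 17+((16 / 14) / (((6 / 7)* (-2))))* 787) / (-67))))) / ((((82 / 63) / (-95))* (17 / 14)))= -37767714075* sqrt(33) / 70079168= -3095.91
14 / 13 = 1.08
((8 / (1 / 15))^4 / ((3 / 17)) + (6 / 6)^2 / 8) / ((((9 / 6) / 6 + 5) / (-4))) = -18800640002 / 21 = -895268571.52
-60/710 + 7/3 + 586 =125297/213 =588.25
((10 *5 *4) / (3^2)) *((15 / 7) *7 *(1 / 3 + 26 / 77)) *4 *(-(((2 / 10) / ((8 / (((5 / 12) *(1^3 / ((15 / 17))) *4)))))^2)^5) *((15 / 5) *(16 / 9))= -62495810913919 / 237536043652841472000000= -0.00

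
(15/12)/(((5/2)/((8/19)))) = 4/19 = 0.21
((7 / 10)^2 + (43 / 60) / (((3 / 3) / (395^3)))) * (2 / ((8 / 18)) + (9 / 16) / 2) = 84471448359 / 400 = 211178620.90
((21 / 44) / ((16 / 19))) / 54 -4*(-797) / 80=2525561 / 63360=39.86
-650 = -650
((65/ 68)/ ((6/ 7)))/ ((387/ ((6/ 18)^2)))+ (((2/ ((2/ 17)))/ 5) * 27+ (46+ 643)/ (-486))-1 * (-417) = 3605115911/ 7105320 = 507.38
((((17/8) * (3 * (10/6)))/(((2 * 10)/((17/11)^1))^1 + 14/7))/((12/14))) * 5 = 50575/12192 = 4.15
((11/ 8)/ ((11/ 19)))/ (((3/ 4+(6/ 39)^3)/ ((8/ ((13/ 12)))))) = 154128/ 6623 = 23.27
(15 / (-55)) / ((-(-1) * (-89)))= 3 / 979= 0.00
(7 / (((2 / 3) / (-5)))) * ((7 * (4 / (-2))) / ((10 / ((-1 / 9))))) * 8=-196 / 3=-65.33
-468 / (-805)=468 / 805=0.58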